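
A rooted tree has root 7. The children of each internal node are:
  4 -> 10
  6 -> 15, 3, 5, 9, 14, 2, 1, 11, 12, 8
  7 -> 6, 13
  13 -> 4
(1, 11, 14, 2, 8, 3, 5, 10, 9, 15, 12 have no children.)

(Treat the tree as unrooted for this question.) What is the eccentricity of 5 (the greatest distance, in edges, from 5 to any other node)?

The node farthest from 5 is 10, via 5 – 6 – 7 – 13 – 4 – 10 — 5 edges.

5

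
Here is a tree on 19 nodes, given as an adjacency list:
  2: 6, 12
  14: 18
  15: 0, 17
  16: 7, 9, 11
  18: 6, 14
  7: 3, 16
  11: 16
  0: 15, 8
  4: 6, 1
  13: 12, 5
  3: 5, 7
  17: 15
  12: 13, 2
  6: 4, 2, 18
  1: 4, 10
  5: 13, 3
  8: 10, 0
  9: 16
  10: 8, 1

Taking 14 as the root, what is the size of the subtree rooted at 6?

6's subtree: {6, 2, 4, 12, 1, 13, 10, 5, 8, 3, 0, 7, 15, 16, 17, 11, 9}, size 17.

17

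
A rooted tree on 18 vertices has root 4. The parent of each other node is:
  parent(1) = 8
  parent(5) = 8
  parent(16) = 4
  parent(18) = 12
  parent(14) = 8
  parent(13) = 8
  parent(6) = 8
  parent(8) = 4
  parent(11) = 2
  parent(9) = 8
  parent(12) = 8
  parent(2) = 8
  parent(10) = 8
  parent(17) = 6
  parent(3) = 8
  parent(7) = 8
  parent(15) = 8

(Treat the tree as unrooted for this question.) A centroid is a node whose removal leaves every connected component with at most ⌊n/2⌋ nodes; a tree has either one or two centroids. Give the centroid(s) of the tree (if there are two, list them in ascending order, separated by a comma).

8

Delete 8: the remaining components have sizes 2, 2, 2, 2, 1, 1, 1, 1, 1, 1, 1, 1, 1. Max 2 ≤ 9, so 8 is a centroid.
Every other node leaves some component of size > 9, so the centroid is unique.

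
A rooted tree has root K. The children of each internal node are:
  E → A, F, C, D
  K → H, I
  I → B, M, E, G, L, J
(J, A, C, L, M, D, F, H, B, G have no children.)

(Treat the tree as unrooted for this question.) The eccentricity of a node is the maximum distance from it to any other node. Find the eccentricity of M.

A farthest node from M is D (F, C, H, A also at distance 3).
The path M–I–E–D has 3 edges.

3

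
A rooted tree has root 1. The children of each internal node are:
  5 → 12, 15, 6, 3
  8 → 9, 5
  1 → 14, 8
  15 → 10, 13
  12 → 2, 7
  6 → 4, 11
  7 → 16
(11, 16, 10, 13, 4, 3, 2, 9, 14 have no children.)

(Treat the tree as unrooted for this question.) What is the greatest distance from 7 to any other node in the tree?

5

The node farthest from 7 is 14, via 7–12–5–8–1–14 — 5 edges.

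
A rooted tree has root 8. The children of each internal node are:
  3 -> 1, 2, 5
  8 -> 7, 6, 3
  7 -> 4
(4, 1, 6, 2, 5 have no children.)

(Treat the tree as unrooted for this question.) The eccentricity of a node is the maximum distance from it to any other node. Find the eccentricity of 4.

4

A farthest node from 4 is 1 (5, 2 also at distance 4).
The path 4–7–8–3–1 has 4 edges.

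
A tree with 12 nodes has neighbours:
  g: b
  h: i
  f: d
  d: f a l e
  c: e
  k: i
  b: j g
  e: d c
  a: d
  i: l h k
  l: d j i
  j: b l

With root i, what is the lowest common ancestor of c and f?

Path c→root: c e d l i; path f→root: f d l i.
First common node: d.

d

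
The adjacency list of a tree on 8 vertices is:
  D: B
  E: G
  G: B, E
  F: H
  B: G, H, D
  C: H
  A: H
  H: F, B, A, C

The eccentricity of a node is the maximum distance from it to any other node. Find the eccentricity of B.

2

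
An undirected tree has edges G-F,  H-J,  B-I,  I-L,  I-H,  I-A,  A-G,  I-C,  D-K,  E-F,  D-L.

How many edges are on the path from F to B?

4

Walking from F: F–G–A–I–B. Length 4.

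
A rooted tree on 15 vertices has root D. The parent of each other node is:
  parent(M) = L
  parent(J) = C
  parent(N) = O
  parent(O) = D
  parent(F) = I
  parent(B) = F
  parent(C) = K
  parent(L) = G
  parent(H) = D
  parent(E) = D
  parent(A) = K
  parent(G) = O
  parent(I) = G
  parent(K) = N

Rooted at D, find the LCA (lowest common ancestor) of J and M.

Path J→root: J C K N O D; path M→root: M L G O D.
First common node: O.

O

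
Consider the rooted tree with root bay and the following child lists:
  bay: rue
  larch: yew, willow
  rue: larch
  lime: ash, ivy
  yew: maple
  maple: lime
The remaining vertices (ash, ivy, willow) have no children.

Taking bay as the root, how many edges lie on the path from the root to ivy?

6

Path from bay to ivy: bay–rue–larch–yew–maple–lime–ivy, which has 6 edges.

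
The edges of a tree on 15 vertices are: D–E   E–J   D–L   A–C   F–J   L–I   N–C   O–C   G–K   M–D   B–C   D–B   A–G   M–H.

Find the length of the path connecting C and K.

3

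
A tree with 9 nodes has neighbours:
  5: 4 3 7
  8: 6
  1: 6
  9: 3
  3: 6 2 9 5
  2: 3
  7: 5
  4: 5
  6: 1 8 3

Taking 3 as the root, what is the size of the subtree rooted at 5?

3

5's subtree: {5, 7, 4}, size 3.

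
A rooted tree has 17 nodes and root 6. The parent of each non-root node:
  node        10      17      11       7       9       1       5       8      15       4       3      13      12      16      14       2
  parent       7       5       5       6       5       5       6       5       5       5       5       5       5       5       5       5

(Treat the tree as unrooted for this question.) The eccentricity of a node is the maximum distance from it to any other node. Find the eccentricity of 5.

Distances from 5 peak at 3, attained at 10.
5 – 6 – 7 – 10

3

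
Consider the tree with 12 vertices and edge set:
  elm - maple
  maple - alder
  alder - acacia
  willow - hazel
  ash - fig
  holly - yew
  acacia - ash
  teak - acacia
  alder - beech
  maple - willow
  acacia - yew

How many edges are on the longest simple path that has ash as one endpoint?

5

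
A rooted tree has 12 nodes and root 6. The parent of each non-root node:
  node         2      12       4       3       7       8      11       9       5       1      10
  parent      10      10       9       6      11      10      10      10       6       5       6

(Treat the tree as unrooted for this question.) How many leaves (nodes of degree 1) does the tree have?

7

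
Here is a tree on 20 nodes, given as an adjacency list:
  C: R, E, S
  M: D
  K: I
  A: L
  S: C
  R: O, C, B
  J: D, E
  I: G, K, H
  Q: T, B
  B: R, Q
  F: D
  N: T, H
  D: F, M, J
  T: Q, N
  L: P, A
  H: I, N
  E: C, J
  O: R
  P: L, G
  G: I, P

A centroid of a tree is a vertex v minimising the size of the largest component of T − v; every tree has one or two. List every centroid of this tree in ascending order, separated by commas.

Removing B splits the tree into components of sizes 10, 9; the largest is 10 ≤ ⌊20/2⌋ = 10.
Q is adjacent to B and is also a centroid (the largest component after removing it is likewise 10).

B, Q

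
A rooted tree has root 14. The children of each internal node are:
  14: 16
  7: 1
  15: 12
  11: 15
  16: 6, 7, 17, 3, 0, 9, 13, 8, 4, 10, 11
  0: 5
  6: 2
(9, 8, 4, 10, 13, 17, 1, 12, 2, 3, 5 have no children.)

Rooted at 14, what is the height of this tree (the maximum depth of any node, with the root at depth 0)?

4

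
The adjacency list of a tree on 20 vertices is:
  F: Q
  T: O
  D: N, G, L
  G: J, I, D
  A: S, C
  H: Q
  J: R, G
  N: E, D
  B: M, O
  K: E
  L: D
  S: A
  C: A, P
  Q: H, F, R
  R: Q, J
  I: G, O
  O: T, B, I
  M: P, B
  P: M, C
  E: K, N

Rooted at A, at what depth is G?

Climbing from G to the root: G → I → O → B → M → P → C → A. That's 7 steps.

7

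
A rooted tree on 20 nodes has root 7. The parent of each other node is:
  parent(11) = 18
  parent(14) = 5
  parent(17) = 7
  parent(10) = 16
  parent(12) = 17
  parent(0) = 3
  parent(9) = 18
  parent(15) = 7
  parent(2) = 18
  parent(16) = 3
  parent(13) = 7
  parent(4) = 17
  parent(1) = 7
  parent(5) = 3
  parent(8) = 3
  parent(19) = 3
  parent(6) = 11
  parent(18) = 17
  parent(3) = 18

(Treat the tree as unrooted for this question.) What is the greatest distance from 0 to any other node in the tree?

5

The node farthest from 0 is 15 (1, 13 also at distance 5), via 0 – 3 – 18 – 17 – 7 – 15 — 5 edges.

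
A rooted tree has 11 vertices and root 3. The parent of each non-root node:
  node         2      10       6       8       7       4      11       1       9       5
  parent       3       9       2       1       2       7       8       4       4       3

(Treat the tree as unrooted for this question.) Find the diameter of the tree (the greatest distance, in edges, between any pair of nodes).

A longest path is 5-3-2-7-4-1-8-11, with 7 edges.

7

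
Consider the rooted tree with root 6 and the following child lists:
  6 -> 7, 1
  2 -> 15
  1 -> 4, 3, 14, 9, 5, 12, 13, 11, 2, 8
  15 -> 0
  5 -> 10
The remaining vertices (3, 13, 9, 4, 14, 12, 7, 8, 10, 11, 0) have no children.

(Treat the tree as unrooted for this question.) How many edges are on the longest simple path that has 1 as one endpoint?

3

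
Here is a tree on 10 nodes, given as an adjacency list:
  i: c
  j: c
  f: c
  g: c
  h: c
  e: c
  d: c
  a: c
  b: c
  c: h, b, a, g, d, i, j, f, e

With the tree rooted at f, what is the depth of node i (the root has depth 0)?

2

Climbing from i to the root: i – c – f. That's 2 steps.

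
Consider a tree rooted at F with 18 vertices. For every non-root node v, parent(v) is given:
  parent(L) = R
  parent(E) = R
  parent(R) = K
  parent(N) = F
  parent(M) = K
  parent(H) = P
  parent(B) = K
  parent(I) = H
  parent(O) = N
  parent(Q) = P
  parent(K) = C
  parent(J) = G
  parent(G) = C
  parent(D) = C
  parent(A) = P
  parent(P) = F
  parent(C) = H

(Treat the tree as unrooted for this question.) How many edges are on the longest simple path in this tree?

A longest path is O - N - F - P - H - C - K - R - E, with 8 edges.

8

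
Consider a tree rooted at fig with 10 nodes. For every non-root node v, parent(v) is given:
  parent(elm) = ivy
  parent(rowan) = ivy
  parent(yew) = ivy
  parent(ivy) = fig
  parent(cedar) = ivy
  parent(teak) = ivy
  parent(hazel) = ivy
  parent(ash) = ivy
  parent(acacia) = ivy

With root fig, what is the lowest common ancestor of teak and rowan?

ivy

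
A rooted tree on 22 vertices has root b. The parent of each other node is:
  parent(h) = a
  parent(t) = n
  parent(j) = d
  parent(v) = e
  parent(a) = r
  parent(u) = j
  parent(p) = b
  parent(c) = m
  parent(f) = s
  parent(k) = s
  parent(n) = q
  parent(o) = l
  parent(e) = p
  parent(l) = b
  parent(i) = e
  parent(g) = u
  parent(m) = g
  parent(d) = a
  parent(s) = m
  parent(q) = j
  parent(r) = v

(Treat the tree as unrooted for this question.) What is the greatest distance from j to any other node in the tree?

9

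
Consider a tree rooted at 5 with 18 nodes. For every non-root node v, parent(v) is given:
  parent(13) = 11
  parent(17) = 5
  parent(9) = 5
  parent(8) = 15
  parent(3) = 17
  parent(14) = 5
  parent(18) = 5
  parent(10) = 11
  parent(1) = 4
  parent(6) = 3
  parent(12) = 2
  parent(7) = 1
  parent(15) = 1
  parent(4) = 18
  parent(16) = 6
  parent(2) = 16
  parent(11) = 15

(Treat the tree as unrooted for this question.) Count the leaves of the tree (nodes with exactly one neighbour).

The leaves are 7, 8, 9, 10, 12, 13, 14.
That is 7 leaves.

7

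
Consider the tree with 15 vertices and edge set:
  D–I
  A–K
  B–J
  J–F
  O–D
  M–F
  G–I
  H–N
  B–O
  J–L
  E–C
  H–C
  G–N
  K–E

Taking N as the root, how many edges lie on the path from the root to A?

Path from N to A: N – H – C – E – K – A, which has 5 edges.

5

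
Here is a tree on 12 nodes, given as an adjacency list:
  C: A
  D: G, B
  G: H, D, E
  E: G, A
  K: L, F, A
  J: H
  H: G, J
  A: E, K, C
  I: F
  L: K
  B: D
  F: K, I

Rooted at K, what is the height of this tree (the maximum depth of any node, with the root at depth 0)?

A deepest node is J, reached by K–A–E–G–H–J.
That path has 5 edges, so the height is 5.

5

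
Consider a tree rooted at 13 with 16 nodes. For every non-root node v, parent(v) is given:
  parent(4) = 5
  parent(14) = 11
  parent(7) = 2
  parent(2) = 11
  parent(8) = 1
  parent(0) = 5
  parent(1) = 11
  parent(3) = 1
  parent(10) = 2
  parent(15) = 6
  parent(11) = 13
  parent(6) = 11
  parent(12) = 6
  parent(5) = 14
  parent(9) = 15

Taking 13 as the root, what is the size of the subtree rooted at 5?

3

The subtree rooted at 5 contains: 5, 4, 0 — 3 nodes.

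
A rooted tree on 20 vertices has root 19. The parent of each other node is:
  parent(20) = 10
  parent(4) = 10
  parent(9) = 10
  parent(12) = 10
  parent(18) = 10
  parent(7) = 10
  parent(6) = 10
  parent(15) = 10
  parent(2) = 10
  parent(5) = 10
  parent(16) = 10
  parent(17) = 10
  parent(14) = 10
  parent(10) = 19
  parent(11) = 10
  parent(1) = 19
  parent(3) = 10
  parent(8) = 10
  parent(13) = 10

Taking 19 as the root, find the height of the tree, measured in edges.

The longest root-to-leaf path is 19 → 10 → 7 (2 edges).

2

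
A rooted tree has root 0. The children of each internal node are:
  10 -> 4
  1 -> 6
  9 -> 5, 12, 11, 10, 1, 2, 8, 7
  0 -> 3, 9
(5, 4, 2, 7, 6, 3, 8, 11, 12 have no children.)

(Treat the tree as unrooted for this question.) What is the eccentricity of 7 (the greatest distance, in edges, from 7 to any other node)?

3

Distances from 7 peak at 3, attained at 6 (4, 3 also at distance 3).
7-9-1-6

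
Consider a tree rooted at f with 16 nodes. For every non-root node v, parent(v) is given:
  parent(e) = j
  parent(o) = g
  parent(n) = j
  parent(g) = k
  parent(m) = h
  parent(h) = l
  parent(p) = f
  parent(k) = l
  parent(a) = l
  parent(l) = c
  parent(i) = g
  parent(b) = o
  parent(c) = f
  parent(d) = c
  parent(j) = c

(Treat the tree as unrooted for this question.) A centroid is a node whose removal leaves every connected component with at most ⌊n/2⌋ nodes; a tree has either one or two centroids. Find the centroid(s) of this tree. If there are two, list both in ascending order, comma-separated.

l

Delete l: the remaining components have sizes 7, 5, 2, 1. Max 7 ≤ 8, so l is a centroid.
Every other node leaves some component of size > 8, so the centroid is unique.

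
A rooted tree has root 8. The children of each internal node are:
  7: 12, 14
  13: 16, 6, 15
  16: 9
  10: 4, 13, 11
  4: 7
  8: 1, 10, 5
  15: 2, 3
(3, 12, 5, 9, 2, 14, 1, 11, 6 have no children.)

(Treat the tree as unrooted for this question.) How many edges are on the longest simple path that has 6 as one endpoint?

A farthest node from 6 is 14 (12 also at distance 5).
The path 6-13-10-4-7-14 has 5 edges.

5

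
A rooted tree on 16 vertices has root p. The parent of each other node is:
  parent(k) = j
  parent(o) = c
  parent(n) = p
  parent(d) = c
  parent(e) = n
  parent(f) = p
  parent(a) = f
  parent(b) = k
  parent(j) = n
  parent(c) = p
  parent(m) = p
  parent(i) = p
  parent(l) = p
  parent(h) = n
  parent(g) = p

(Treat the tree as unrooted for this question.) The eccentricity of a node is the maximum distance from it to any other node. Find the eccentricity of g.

The node farthest from g is b, via g–p–n–j–k–b — 5 edges.

5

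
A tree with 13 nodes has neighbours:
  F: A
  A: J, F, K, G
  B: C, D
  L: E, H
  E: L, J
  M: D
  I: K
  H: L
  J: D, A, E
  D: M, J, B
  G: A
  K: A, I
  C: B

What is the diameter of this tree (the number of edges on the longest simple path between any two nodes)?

A longest path is I - K - A - J - D - B - C, with 6 edges.

6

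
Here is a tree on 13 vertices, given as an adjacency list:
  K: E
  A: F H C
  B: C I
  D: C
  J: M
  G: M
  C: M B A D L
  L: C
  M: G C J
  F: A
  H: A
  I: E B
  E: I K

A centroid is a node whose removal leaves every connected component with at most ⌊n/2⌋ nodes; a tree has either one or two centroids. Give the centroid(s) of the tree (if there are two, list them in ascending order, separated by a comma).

C

Delete C: the remaining components have sizes 4, 3, 3, 1, 1. Max 4 ≤ 6, so C is a centroid.
Every other node leaves some component of size > 6, so the centroid is unique.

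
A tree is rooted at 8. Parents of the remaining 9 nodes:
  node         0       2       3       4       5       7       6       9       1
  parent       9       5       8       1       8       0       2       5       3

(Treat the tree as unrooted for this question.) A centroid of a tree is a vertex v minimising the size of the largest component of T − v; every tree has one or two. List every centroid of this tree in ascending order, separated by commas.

5

Removing 5 splits the tree into components of sizes 4, 3, 2; the largest is 4 ≤ ⌊10/2⌋ = 5.
Every other node leaves some component of size > 5, so the centroid is unique.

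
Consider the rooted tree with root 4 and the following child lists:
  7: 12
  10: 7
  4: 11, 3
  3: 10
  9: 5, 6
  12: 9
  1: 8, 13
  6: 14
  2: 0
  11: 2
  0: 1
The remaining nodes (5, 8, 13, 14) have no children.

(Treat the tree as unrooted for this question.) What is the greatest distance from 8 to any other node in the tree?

12

A farthest node from 8 is 14.
The path 8 – 1 – 0 – 2 – 11 – 4 – 3 – 10 – 7 – 12 – 9 – 6 – 14 has 12 edges.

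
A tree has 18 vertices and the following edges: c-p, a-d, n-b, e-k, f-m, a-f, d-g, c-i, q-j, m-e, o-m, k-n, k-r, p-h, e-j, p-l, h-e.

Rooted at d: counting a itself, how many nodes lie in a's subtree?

The subtree rooted at a contains: a, f, m, e, o, j, k, h, q, r, n, p, b, c, l, i — 16 nodes.

16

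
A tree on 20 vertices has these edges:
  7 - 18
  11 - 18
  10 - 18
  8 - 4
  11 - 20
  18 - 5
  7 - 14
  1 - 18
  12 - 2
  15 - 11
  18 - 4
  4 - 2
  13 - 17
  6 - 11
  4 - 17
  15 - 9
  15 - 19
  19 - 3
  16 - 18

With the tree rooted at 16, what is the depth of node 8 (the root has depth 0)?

3

Climbing from 8 to the root: 8 → 4 → 18 → 16. That's 3 steps.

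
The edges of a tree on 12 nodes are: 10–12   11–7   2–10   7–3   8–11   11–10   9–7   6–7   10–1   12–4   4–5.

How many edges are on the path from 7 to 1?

Walking from 7: 7 – 11 – 10 – 1. Length 3.

3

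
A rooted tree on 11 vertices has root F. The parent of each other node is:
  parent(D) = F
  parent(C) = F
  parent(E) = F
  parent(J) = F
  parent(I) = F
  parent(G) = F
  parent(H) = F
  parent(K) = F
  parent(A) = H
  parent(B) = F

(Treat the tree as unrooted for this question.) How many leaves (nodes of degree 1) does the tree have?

Exactly 9 nodes have a single neighbour: A, B, C, D, E, G, I, J, K.

9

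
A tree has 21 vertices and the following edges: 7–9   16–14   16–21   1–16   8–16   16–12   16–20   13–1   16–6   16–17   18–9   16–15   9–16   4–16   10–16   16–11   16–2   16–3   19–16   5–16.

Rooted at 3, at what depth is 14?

Path from 3 to 14: 3 – 16 – 14, which has 2 edges.

2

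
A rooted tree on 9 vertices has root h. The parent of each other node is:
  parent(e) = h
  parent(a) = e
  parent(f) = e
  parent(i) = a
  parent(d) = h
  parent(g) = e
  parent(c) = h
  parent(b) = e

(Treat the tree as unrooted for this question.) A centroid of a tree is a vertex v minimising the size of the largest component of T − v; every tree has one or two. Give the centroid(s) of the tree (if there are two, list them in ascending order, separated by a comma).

e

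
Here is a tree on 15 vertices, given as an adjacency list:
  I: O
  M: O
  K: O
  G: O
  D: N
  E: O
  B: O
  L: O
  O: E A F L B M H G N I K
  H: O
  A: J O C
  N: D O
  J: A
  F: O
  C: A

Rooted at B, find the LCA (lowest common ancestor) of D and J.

O

Ancestors of D (toward the root): D, N, O, B.
Ancestors of J: J, A, O, B.
The deepest node appearing in both lists is O.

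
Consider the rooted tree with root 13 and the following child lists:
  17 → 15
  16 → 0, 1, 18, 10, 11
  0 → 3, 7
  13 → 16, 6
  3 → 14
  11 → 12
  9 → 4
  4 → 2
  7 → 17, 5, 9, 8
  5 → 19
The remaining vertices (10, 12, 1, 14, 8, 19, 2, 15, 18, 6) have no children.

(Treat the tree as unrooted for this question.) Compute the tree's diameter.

BFS from 2 reaches 12 last, at distance 7; BFS from 12 confirms no node is farther.
Path: 2-4-9-7-0-16-11-12.

7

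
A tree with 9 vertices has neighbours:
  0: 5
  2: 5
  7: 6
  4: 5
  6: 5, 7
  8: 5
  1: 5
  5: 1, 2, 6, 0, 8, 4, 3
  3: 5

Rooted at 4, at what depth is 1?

2

4–5–1 — 2 edges.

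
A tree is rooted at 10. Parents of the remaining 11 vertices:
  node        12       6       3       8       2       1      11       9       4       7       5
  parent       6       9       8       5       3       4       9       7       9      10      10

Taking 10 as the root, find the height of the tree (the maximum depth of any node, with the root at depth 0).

2 sits deepest: 10 → 5 → 8 → 3 → 2 — 4 edges from the root.

4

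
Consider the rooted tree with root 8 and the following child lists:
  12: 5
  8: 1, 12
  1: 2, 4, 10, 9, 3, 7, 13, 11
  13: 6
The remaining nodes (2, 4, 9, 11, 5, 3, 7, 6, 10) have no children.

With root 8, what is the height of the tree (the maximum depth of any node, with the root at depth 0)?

3

The longest root-to-leaf path is 8-1-13-6 (3 edges).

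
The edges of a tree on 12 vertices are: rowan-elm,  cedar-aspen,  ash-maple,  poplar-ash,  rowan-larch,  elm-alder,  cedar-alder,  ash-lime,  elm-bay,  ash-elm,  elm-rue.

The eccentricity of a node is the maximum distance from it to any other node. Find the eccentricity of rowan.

4

Distances from rowan peak at 4, attained at aspen.
rowan–elm–alder–cedar–aspen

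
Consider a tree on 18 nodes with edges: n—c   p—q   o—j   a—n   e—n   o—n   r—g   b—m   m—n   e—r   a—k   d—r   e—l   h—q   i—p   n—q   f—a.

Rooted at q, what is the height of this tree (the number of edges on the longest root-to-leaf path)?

The longest root-to-leaf path is q–n–e–r–g (4 edges).

4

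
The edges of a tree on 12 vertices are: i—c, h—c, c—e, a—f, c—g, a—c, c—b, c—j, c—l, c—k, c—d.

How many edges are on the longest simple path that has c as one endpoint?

A farthest node from c is f.
The path c–a–f has 2 edges.

2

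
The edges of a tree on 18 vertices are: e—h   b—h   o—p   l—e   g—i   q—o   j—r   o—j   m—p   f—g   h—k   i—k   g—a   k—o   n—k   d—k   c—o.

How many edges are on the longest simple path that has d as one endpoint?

4

Distances from d peak at 4, attained at a (r, f, l, m also at distance 4).
d–k–i–g–a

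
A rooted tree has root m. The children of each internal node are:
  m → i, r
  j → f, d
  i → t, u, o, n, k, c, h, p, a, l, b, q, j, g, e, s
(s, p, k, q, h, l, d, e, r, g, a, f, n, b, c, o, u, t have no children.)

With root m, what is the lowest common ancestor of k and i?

k's ancestor chain is k, i, m and i's is i, m; they first meet at i.

i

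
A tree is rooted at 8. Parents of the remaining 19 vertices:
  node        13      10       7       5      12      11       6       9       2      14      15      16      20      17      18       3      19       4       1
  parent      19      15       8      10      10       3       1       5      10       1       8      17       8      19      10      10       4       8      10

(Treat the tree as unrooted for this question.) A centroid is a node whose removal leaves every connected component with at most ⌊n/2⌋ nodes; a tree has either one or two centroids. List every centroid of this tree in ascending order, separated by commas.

10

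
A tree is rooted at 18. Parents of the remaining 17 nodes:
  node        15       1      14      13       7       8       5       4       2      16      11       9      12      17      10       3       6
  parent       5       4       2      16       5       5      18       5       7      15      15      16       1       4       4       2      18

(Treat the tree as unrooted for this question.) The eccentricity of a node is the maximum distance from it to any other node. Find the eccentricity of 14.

6

The node farthest from 14 is 9 (12, 13 also at distance 6), via 14-2-7-5-15-16-9 — 6 edges.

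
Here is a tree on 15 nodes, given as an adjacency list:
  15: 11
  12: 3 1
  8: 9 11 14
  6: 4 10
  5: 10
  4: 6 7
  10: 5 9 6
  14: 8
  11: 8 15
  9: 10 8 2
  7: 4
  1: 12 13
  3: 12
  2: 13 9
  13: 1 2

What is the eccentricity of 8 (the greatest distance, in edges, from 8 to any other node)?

The node farthest from 8 is 3, via 8-9-2-13-1-12-3 — 6 edges.

6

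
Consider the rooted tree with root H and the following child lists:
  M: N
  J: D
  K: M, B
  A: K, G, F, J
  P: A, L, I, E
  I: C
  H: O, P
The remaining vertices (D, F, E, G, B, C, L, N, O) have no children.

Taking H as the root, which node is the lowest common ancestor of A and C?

A's ancestor chain is A, P, H and C's is C, I, P, H; they first meet at P.

P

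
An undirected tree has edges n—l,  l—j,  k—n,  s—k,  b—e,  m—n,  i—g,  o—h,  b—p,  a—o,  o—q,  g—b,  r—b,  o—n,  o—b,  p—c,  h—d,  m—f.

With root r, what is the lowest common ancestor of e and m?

b

Path e→root: e b r; path m→root: m n o b r.
First common node: b.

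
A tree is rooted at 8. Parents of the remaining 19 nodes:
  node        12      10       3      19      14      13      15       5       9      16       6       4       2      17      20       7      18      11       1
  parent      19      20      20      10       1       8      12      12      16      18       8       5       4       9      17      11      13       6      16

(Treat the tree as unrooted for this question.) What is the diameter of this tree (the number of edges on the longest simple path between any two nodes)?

BFS from 7 reaches 2 last, at distance 15; BFS from 2 confirms no node is farther.
Path: 7-11-6-8-13-18-16-9-17-20-10-19-12-5-4-2.

15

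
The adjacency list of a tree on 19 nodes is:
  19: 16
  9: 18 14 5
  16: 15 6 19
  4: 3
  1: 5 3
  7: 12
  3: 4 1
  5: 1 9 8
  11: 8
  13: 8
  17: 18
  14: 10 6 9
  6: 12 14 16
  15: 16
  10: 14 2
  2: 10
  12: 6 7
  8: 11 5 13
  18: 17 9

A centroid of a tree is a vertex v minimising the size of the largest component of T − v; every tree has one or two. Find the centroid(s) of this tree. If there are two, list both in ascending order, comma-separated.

Delete 9: the remaining components have sizes 9, 7, 2. Max 9 ≤ 9, so 9 is a centroid.
No neighbour of 9 does as well, so 9 is the unique centroid.

9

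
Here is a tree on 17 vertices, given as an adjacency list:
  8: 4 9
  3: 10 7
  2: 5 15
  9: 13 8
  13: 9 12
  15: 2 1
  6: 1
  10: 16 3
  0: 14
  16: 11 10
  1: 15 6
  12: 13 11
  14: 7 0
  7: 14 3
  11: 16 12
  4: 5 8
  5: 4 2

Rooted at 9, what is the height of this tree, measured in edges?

9

A deepest node is 0, reached by 9 – 13 – 12 – 11 – 16 – 10 – 3 – 7 – 14 – 0.
That path has 9 edges, so the height is 9.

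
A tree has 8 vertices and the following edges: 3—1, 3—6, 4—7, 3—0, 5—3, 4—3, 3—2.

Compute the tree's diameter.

3

BFS from 7 reaches 6 last, at distance 3; BFS from 6 confirms no node is farther.
Path: 7–4–3–6.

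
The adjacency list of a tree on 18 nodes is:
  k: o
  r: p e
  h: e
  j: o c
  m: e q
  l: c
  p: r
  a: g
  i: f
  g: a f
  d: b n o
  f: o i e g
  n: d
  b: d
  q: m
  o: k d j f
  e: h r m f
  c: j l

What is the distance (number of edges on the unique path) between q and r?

The path is q - m - e - r, which has 3 edges.

3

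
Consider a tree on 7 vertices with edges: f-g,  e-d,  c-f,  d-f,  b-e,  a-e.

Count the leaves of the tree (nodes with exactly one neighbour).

Exactly 4 nodes have a single neighbour: a, b, c, g.

4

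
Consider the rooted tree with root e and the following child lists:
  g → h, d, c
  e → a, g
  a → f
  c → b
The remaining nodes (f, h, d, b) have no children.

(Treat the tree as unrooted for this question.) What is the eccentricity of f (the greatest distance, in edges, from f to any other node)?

5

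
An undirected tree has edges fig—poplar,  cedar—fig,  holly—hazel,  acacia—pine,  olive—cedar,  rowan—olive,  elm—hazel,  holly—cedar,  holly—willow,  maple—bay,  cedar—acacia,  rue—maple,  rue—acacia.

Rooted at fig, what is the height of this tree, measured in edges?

5

The longest root-to-leaf path is fig–cedar–acacia–rue–maple–bay (5 edges).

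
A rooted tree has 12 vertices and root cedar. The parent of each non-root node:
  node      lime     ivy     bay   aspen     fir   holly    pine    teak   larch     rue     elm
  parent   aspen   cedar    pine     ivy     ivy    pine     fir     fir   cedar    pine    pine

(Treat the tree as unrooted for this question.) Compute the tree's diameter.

A longest path is bay-pine-fir-ivy-aspen-lime, with 5 edges.

5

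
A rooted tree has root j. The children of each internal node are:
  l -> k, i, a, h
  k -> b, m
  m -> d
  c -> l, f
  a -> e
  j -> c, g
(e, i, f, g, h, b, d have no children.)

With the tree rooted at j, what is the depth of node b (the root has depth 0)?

Climbing from b to the root: b → k → l → c → j. That's 4 steps.

4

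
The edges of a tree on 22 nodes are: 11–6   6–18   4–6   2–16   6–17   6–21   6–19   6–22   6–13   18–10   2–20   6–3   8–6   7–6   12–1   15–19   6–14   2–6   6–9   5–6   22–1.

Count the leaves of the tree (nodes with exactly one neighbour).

The leaves are 3, 4, 5, 7, 8, 9, 10, 11, 12, 13, 14, 15, 16, 17, 20, 21.
That is 16 leaves.

16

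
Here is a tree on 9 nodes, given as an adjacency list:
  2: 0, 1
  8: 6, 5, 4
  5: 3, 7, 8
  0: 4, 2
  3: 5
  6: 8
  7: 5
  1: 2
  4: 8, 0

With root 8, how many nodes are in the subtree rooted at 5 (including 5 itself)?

3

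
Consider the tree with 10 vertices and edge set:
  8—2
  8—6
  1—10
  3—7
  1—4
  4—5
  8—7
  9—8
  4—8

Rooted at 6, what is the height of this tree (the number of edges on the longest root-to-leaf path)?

10 sits deepest: 6-8-4-1-10 — 4 edges from the root.

4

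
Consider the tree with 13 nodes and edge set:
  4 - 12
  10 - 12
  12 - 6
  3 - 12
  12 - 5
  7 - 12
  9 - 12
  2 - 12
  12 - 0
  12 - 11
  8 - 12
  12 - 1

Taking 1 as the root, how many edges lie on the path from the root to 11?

2

Path from 1 to 11: 1–12–11, which has 2 edges.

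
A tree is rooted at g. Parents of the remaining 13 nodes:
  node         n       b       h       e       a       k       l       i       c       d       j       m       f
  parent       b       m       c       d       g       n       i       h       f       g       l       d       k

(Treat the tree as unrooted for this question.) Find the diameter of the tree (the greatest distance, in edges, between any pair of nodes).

12

BFS from a reaches j last, at distance 12; BFS from j confirms no node is farther.
Path: a - g - d - m - b - n - k - f - c - h - i - l - j.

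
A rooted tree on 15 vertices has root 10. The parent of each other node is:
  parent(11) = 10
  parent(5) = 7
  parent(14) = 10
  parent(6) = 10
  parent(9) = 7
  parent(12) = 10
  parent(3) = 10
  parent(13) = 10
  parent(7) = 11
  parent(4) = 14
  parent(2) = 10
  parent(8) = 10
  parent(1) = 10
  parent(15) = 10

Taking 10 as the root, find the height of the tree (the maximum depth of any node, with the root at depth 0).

9 sits deepest: 10–11–7–9 — 3 edges from the root.

3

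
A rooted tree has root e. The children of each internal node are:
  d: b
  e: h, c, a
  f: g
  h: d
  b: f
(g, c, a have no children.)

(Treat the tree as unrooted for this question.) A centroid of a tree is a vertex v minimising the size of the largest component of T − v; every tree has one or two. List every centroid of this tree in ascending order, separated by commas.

d, h

If h is removed the pieces have sizes 4, 3, all ≤ ⌊8/2⌋ = 4.
Its neighbour d also leaves a largest component of size 4, so both are centroids.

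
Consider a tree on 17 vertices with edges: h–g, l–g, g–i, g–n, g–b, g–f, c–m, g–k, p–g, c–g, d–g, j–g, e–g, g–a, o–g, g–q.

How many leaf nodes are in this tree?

Exactly 15 nodes have a single neighbour: a, b, d, e, f, h, i, j, k, l, m, n, o, p, q.

15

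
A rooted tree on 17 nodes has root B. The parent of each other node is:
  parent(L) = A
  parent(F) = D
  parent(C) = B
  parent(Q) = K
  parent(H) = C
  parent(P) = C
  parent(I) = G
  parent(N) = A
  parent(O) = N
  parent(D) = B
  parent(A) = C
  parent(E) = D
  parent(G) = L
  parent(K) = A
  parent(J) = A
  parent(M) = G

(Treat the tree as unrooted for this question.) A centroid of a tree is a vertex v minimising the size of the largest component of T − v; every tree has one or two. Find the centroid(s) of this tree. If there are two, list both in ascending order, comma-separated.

If A is removed the pieces have sizes 7, 4, 2, 2, 1, all ≤ ⌊17/2⌋ = 8.
No neighbour of A does as well, so A is the unique centroid.

A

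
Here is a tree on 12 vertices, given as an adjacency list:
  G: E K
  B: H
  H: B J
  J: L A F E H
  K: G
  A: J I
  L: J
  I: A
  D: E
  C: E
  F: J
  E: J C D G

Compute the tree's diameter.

A longest path is K-G-E-J-H-B, with 5 edges.

5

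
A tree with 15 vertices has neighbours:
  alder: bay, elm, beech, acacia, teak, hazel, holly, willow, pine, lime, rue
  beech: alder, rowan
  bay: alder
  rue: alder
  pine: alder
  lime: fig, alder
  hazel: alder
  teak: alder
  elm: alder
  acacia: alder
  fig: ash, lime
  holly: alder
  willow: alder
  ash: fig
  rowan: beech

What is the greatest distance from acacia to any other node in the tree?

4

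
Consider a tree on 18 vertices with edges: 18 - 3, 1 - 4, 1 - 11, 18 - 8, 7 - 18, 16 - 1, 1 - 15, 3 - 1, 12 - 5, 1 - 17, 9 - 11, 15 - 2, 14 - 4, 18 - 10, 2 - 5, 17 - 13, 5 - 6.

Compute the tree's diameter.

7

A longest path is 12 – 5 – 2 – 15 – 1 – 3 – 18 – 10, with 7 edges.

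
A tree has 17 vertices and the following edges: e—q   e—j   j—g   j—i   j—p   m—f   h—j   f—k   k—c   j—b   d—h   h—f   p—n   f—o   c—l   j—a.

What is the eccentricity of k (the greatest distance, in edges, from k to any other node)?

5

A farthest node from k is q (n also at distance 5).
The path k-f-h-j-e-q has 5 edges.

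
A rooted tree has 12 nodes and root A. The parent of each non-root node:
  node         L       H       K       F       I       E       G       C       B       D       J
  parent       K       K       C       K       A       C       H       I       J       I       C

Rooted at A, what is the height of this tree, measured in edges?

5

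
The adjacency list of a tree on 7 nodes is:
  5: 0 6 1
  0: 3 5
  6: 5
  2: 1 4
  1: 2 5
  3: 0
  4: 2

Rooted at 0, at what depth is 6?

0–5–6 — 2 edges.

2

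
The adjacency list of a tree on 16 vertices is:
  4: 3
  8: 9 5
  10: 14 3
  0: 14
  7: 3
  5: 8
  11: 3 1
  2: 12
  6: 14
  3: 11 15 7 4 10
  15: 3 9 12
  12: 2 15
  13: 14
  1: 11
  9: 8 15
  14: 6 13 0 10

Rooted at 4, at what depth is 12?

4 → 3 → 15 → 12 — 3 edges.

3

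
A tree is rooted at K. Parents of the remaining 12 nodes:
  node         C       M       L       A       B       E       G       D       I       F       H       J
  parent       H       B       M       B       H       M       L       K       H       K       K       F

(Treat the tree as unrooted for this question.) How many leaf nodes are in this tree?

7

Degree-1 nodes: A, C, D, E, G, I, J — 7 of them.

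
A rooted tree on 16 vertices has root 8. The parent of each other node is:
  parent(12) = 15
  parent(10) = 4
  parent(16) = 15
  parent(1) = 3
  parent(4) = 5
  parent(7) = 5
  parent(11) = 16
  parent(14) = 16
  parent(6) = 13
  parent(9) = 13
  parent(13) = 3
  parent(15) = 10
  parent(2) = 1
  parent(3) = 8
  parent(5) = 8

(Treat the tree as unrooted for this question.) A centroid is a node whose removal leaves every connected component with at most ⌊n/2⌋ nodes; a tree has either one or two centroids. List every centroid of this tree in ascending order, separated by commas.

5

If 5 is removed the pieces have sizes 7, 7, 1, all ≤ ⌊16/2⌋ = 8.
No neighbour of 5 does as well, so 5 is the unique centroid.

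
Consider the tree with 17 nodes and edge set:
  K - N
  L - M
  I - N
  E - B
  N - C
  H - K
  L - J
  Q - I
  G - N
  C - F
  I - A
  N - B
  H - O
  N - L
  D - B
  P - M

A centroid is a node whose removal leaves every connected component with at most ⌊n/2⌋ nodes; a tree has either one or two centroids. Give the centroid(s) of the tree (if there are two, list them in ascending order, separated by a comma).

N

If N is removed the pieces have sizes 4, 3, 3, 3, 2, 1, all ≤ ⌊17/2⌋ = 8.
Every other node leaves some component of size > 8, so the centroid is unique.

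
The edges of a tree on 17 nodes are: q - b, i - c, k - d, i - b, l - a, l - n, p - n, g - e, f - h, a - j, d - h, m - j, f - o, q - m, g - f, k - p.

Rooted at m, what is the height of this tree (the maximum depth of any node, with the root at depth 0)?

11

The longest root-to-leaf path is m-j-a-l-n-p-k-d-h-f-g-e (11 edges).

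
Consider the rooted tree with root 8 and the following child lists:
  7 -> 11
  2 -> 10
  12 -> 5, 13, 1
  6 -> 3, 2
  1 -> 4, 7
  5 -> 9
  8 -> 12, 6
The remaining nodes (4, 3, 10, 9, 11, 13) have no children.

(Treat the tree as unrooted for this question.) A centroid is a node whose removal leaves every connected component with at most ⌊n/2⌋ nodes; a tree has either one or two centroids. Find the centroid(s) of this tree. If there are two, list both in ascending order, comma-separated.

12

Delete 12: the remaining components have sizes 5, 4, 2, 1. Max 5 ≤ 6, so 12 is a centroid.
Every other node leaves some component of size > 6, so the centroid is unique.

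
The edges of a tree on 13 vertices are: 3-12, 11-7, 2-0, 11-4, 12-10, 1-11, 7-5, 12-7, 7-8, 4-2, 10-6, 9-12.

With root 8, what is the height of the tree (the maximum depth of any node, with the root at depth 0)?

0 sits deepest: 8–7–11–4–2–0 — 5 edges from the root.

5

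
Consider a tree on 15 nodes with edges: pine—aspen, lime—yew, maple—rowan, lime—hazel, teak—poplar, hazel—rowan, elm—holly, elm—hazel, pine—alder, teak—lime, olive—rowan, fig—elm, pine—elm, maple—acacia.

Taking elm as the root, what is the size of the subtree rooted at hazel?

The subtree rooted at hazel contains: hazel, rowan, lime, olive, maple, teak, yew, acacia, poplar — 9 nodes.

9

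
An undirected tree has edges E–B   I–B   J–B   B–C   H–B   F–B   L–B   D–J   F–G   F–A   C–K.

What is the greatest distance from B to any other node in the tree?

A farthest node from B is A (G, D, K also at distance 2).
The path B–F–A has 2 edges.

2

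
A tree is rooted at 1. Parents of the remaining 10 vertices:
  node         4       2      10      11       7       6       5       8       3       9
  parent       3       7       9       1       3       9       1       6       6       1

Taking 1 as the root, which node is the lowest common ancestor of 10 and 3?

Path 10→root: 10 9 1; path 3→root: 3 6 9 1.
First common node: 9.

9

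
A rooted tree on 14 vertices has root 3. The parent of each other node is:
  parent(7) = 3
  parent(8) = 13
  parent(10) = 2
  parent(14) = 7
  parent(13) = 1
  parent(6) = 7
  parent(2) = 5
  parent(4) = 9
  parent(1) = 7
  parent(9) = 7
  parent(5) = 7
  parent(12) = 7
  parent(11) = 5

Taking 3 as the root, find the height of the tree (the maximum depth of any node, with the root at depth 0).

A deepest node is 10, reached by 3 – 7 – 5 – 2 – 10.
That path has 4 edges, so the height is 4.

4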